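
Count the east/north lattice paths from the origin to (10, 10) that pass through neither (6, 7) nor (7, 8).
Number of paths = 94666

Inclusion–exclusion. Total paths: C(20, 10) = 184756. Through P₁: C(13, 6)·C(7, 4) = 60060. Through P₂: C(15, 7)·C(5, 3) = 64350. Since P₁ is strictly southwest of P₂, a monotone path through both must visit P₁ then P₂; paths through both = C(13, 6)·C(2, 1)·C(5, 3) = 34320. Avoid both = 184756 − 60060 − 64350 + 34320 = 94666.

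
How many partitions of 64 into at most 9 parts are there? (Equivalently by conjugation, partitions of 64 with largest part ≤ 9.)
p(64, parts ≤ 9) = 195666

Use the recurrence p(n, m) = p(n, m−1) + p(n−m, m): either the largest part is < m (count p(n, m−1)) or the largest part is exactly m (remove one copy of m, count p(n−m, m)). With p(0, ·) = 1 this gives p(64, parts ≤ 9) = 195666. (By conjugating Young diagrams, this also counts partitions of 64 into at most 9 parts.)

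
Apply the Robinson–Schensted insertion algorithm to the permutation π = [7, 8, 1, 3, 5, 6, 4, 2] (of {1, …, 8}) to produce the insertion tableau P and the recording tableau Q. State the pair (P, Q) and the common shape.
P = [1, 2, 4, 6] / [3, 8] / [5] / [7];  Q = [1, 2, 5, 6] / [3, 4] / [7] / [8];  common shape = (4, 2, 1, 1)

Row-insert the values π_1, π_2, … into P one at a time, bumping the leftmost entry strictly greater than the inserted value down to the next row. The recording tableau Q records, in position (i, j), the step at which that cell was added to P.
  Insert 7 (step 1): P = [7];  Q = [1]
  Insert 8 (step 2): P = [7, 8];  Q = [1, 2]
  Insert 1 (step 3): P = [1, 8] / [7];  Q = [1, 2] / [3]
  Insert 3 (step 4): P = [1, 3] / [7, 8];  Q = [1, 2] / [3, 4]
  Insert 5 (step 5): P = [1, 3, 5] / [7, 8];  Q = [1, 2, 5] / [3, 4]
  Insert 6 (step 6): P = [1, 3, 5, 6] / [7, 8];  Q = [1, 2, 5, 6] / [3, 4]
  Insert 4 (step 7): P = [1, 3, 4, 6] / [5, 8] / [7];  Q = [1, 2, 5, 6] / [3, 4] / [7]
  Insert 2 (step 8): P = [1, 2, 4, 6] / [3, 8] / [5] / [7];  Q = [1, 2, 5, 6] / [3, 4] / [7] / [8]
Final shape: (4, 2, 1, 1).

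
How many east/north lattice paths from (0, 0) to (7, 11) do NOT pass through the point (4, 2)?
Number of paths = 28524

Total paths from (0, 0) to (7, 11): C(18, 7) = 31824. Paths through (4, 2): (paths (0, 0) → (4, 2)) × (paths (4, 2) → (7, 11)) = C(6, 4) · C(12, 3) = 15 · 220 = 3300. Avoidance count = 31824 − 3300 = 28524.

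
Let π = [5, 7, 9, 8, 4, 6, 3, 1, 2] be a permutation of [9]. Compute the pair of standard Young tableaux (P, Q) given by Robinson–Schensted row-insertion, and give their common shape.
P = [1, 2, 8] / [3, 6] / [4, 7] / [5] / [9];  Q = [1, 2, 3] / [4, 6] / [5, 9] / [7] / [8];  common shape = (3, 2, 2, 1, 1)

Row-insert the values π_1, π_2, … into P one at a time, bumping the leftmost entry strictly greater than the inserted value down to the next row. The recording tableau Q records, in position (i, j), the step at which that cell was added to P.
  Insert 5 (step 1): P = [5];  Q = [1]
  Insert 7 (step 2): P = [5, 7];  Q = [1, 2]
  Insert 9 (step 3): P = [5, 7, 9];  Q = [1, 2, 3]
  Insert 8 (step 4): P = [5, 7, 8] / [9];  Q = [1, 2, 3] / [4]
  Insert 4 (step 5): P = [4, 7, 8] / [5] / [9];  Q = [1, 2, 3] / [4] / [5]
  Insert 6 (step 6): P = [4, 6, 8] / [5, 7] / [9];  Q = [1, 2, 3] / [4, 6] / [5]
  Insert 3 (step 7): P = [3, 6, 8] / [4, 7] / [5] / [9];  Q = [1, 2, 3] / [4, 6] / [5] / [7]
  Insert 1 (step 8): P = [1, 6, 8] / [3, 7] / [4] / [5] / [9];  Q = [1, 2, 3] / [4, 6] / [5] / [7] / [8]
  Insert 2 (step 9): P = [1, 2, 8] / [3, 6] / [4, 7] / [5] / [9];  Q = [1, 2, 3] / [4, 6] / [5, 9] / [7] / [8]
Final shape: (3, 2, 2, 1, 1).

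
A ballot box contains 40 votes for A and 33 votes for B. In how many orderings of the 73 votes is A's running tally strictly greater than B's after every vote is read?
Strict-lead orderings = 60501085356812294082

Total orderings of the 73 votes with 40 for A: C(73, 40) = 630939890149613923998. By the Bertrand ballot formula (Cycle Lemma / reflection principle), the number of orderings in which A is strictly ahead of B throughout is (p − q)/(p + q) · C(p + q, p) = (40 − 33)/(40 + 33) · 630939890149613923998 = 60501085356812294082.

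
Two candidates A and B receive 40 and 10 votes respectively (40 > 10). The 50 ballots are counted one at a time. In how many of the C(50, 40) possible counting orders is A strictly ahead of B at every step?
Strict-lead orderings = 6163366902

Total orderings of the 50 votes with 40 for A: C(50, 40) = 10272278170. By the Bertrand ballot formula (Cycle Lemma / reflection principle), the number of orderings in which A is strictly ahead of B throughout is (p − q)/(p + q) · C(p + q, p) = (40 − 10)/(40 + 10) · 10272278170 = 6163366902.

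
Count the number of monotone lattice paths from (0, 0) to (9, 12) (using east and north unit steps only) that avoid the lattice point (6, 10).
Number of paths = 213850

Total paths from (0, 0) to (9, 12): C(21, 9) = 293930. Paths through (6, 10): (paths (0, 0) → (6, 10)) × (paths (6, 10) → (9, 12)) = C(16, 6) · C(5, 3) = 8008 · 10 = 80080. Avoidance count = 293930 − 80080 = 213850.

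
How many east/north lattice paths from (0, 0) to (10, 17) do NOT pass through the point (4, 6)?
Number of paths = 5837325

Total paths from (0, 0) to (10, 17): C(27, 10) = 8436285. Paths through (4, 6): (paths (0, 0) → (4, 6)) × (paths (4, 6) → (10, 17)) = C(10, 4) · C(17, 6) = 210 · 12376 = 2598960. Avoidance count = 8436285 − 2598960 = 5837325.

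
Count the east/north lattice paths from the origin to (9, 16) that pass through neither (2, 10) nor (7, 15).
Number of paths = 1467983

Inclusion–exclusion. Total paths: C(25, 9) = 2042975. Through P₁: C(12, 2)·C(13, 7) = 113256. Through P₂: C(22, 7)·C(3, 2) = 511632. Since P₁ is strictly southwest of P₂, a monotone path through both must visit P₁ then P₂; paths through both = C(12, 2)·C(10, 5)·C(3, 2) = 49896. Avoid both = 2042975 − 113256 − 511632 + 49896 = 1467983.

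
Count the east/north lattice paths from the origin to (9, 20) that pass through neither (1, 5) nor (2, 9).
Number of paths = 6277521

Inclusion–exclusion. Total paths: C(29, 9) = 10015005. Through P₁: C(6, 1)·C(23, 8) = 2941884. Through P₂: C(11, 2)·C(18, 7) = 1750320. Since P₁ is strictly southwest of P₂, a monotone path through both must visit P₁ then P₂; paths through both = C(6, 1)·C(5, 1)·C(18, 7) = 954720. Avoid both = 10015005 − 2941884 − 1750320 + 954720 = 6277521.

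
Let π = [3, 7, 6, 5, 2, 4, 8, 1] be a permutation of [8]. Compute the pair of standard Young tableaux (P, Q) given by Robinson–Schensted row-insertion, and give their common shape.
P = [1, 4, 8] / [2, 5] / [3] / [6] / [7];  Q = [1, 2, 7] / [3, 6] / [4] / [5] / [8];  common shape = (3, 2, 1, 1, 1)

Row-insert the values π_1, π_2, … into P one at a time, bumping the leftmost entry strictly greater than the inserted value down to the next row. The recording tableau Q records, in position (i, j), the step at which that cell was added to P.
  Insert 3 (step 1): P = [3];  Q = [1]
  Insert 7 (step 2): P = [3, 7];  Q = [1, 2]
  Insert 6 (step 3): P = [3, 6] / [7];  Q = [1, 2] / [3]
  Insert 5 (step 4): P = [3, 5] / [6] / [7];  Q = [1, 2] / [3] / [4]
  Insert 2 (step 5): P = [2, 5] / [3] / [6] / [7];  Q = [1, 2] / [3] / [4] / [5]
  Insert 4 (step 6): P = [2, 4] / [3, 5] / [6] / [7];  Q = [1, 2] / [3, 6] / [4] / [5]
  Insert 8 (step 7): P = [2, 4, 8] / [3, 5] / [6] / [7];  Q = [1, 2, 7] / [3, 6] / [4] / [5]
  Insert 1 (step 8): P = [1, 4, 8] / [2, 5] / [3] / [6] / [7];  Q = [1, 2, 7] / [3, 6] / [4] / [5] / [8]
Final shape: (3, 2, 1, 1, 1).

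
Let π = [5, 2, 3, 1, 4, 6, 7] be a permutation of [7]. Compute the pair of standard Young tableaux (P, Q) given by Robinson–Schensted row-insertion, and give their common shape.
P = [1, 3, 4, 6, 7] / [2] / [5];  Q = [1, 3, 5, 6, 7] / [2] / [4];  common shape = (5, 1, 1)

Row-insert the values π_1, π_2, … into P one at a time, bumping the leftmost entry strictly greater than the inserted value down to the next row. The recording tableau Q records, in position (i, j), the step at which that cell was added to P.
  Insert 5 (step 1): P = [5];  Q = [1]
  Insert 2 (step 2): P = [2] / [5];  Q = [1] / [2]
  Insert 3 (step 3): P = [2, 3] / [5];  Q = [1, 3] / [2]
  Insert 1 (step 4): P = [1, 3] / [2] / [5];  Q = [1, 3] / [2] / [4]
  Insert 4 (step 5): P = [1, 3, 4] / [2] / [5];  Q = [1, 3, 5] / [2] / [4]
  Insert 6 (step 6): P = [1, 3, 4, 6] / [2] / [5];  Q = [1, 3, 5, 6] / [2] / [4]
  Insert 7 (step 7): P = [1, 3, 4, 6, 7] / [2] / [5];  Q = [1, 3, 5, 6, 7] / [2] / [4]
Final shape: (5, 1, 1).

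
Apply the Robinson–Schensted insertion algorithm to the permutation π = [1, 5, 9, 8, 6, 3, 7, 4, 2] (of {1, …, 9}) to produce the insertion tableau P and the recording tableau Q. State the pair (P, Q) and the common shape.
P = [1, 2, 4, 7] / [3, 6] / [5] / [8] / [9];  Q = [1, 2, 3, 7] / [4, 8] / [5] / [6] / [9];  common shape = (4, 2, 1, 1, 1)

Row-insert the values π_1, π_2, … into P one at a time, bumping the leftmost entry strictly greater than the inserted value down to the next row. The recording tableau Q records, in position (i, j), the step at which that cell was added to P.
  Insert 1 (step 1): P = [1];  Q = [1]
  Insert 5 (step 2): P = [1, 5];  Q = [1, 2]
  Insert 9 (step 3): P = [1, 5, 9];  Q = [1, 2, 3]
  Insert 8 (step 4): P = [1, 5, 8] / [9];  Q = [1, 2, 3] / [4]
  Insert 6 (step 5): P = [1, 5, 6] / [8] / [9];  Q = [1, 2, 3] / [4] / [5]
  Insert 3 (step 6): P = [1, 3, 6] / [5] / [8] / [9];  Q = [1, 2, 3] / [4] / [5] / [6]
  Insert 7 (step 7): P = [1, 3, 6, 7] / [5] / [8] / [9];  Q = [1, 2, 3, 7] / [4] / [5] / [6]
  Insert 4 (step 8): P = [1, 3, 4, 7] / [5, 6] / [8] / [9];  Q = [1, 2, 3, 7] / [4, 8] / [5] / [6]
  Insert 2 (step 9): P = [1, 2, 4, 7] / [3, 6] / [5] / [8] / [9];  Q = [1, 2, 3, 7] / [4, 8] / [5] / [6] / [9]
Final shape: (4, 2, 1, 1, 1).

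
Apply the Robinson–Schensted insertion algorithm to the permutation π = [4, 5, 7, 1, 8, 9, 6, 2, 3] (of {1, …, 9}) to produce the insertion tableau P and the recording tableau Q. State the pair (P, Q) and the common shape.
P = [1, 2, 3, 8, 9] / [4, 5, 6] / [7];  Q = [1, 2, 3, 5, 6] / [4, 7, 9] / [8];  common shape = (5, 3, 1)

Row-insert the values π_1, π_2, … into P one at a time, bumping the leftmost entry strictly greater than the inserted value down to the next row. The recording tableau Q records, in position (i, j), the step at which that cell was added to P.
  Insert 4 (step 1): P = [4];  Q = [1]
  Insert 5 (step 2): P = [4, 5];  Q = [1, 2]
  Insert 7 (step 3): P = [4, 5, 7];  Q = [1, 2, 3]
  Insert 1 (step 4): P = [1, 5, 7] / [4];  Q = [1, 2, 3] / [4]
  Insert 8 (step 5): P = [1, 5, 7, 8] / [4];  Q = [1, 2, 3, 5] / [4]
  Insert 9 (step 6): P = [1, 5, 7, 8, 9] / [4];  Q = [1, 2, 3, 5, 6] / [4]
  Insert 6 (step 7): P = [1, 5, 6, 8, 9] / [4, 7];  Q = [1, 2, 3, 5, 6] / [4, 7]
  Insert 2 (step 8): P = [1, 2, 6, 8, 9] / [4, 5] / [7];  Q = [1, 2, 3, 5, 6] / [4, 7] / [8]
  Insert 3 (step 9): P = [1, 2, 3, 8, 9] / [4, 5, 6] / [7];  Q = [1, 2, 3, 5, 6] / [4, 7, 9] / [8]
Final shape: (5, 3, 1).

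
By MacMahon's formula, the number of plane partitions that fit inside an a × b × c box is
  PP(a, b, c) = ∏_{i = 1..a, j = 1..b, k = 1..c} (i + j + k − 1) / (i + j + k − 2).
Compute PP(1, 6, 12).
PP(1, 6, 12) = 18564

Evaluate the triple product over i = 1..1, j = 1..6, k = 1..12. The factors are (2/1) · (3/2) · (4/3) · (5/4) · (6/5) · (7/6) · (8/7) · (9/8) · … (72 factors total). The numerators and denominators telescope so the product is an integer; carrying out the multiplication exactly gives PP(1, 6, 12) = 18564.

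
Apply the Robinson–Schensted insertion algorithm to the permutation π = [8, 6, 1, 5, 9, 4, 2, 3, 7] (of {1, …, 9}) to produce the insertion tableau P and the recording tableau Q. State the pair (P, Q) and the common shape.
P = [1, 2, 3, 7] / [4, 9] / [5] / [6] / [8];  Q = [1, 4, 5, 9] / [2, 8] / [3] / [6] / [7];  common shape = (4, 2, 1, 1, 1)

Row-insert the values π_1, π_2, … into P one at a time, bumping the leftmost entry strictly greater than the inserted value down to the next row. The recording tableau Q records, in position (i, j), the step at which that cell was added to P.
  Insert 8 (step 1): P = [8];  Q = [1]
  Insert 6 (step 2): P = [6] / [8];  Q = [1] / [2]
  Insert 1 (step 3): P = [1] / [6] / [8];  Q = [1] / [2] / [3]
  Insert 5 (step 4): P = [1, 5] / [6] / [8];  Q = [1, 4] / [2] / [3]
  Insert 9 (step 5): P = [1, 5, 9] / [6] / [8];  Q = [1, 4, 5] / [2] / [3]
  Insert 4 (step 6): P = [1, 4, 9] / [5] / [6] / [8];  Q = [1, 4, 5] / [2] / [3] / [6]
  Insert 2 (step 7): P = [1, 2, 9] / [4] / [5] / [6] / [8];  Q = [1, 4, 5] / [2] / [3] / [6] / [7]
  Insert 3 (step 8): P = [1, 2, 3] / [4, 9] / [5] / [6] / [8];  Q = [1, 4, 5] / [2, 8] / [3] / [6] / [7]
  Insert 7 (step 9): P = [1, 2, 3, 7] / [4, 9] / [5] / [6] / [8];  Q = [1, 4, 5, 9] / [2, 8] / [3] / [6] / [7]
Final shape: (4, 2, 1, 1, 1).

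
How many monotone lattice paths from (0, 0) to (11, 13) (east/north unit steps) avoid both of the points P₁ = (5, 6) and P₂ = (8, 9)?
Number of paths = 1175902

Inclusion–exclusion. Total paths: C(24, 11) = 2496144. Through P₁: C(11, 5)·C(13, 6) = 792792. Through P₂: C(17, 8)·C(7, 3) = 850850. Since P₁ is strictly southwest of P₂, a monotone path through both must visit P₁ then P₂; paths through both = C(11, 5)·C(6, 3)·C(7, 3) = 323400. Avoid both = 2496144 − 792792 − 850850 + 323400 = 1175902.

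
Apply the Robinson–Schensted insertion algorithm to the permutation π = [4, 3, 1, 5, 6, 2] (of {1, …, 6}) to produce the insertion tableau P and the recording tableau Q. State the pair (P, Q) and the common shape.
P = [1, 2, 6] / [3, 5] / [4];  Q = [1, 4, 5] / [2, 6] / [3];  common shape = (3, 2, 1)

Row-insert the values π_1, π_2, … into P one at a time, bumping the leftmost entry strictly greater than the inserted value down to the next row. The recording tableau Q records, in position (i, j), the step at which that cell was added to P.
  Insert 4 (step 1): P = [4];  Q = [1]
  Insert 3 (step 2): P = [3] / [4];  Q = [1] / [2]
  Insert 1 (step 3): P = [1] / [3] / [4];  Q = [1] / [2] / [3]
  Insert 5 (step 4): P = [1, 5] / [3] / [4];  Q = [1, 4] / [2] / [3]
  Insert 6 (step 5): P = [1, 5, 6] / [3] / [4];  Q = [1, 4, 5] / [2] / [3]
  Insert 2 (step 6): P = [1, 2, 6] / [3, 5] / [4];  Q = [1, 4, 5] / [2, 6] / [3]
Final shape: (3, 2, 1).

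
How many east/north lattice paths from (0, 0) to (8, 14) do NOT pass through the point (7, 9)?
Number of paths = 251130

Total paths from (0, 0) to (8, 14): C(22, 8) = 319770. Paths through (7, 9): (paths (0, 0) → (7, 9)) × (paths (7, 9) → (8, 14)) = C(16, 7) · C(6, 1) = 11440 · 6 = 68640. Avoidance count = 319770 − 68640 = 251130.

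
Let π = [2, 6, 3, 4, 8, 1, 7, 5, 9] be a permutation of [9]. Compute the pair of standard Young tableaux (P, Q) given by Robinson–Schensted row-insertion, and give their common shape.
P = [1, 3, 4, 5, 9] / [2, 7] / [6, 8];  Q = [1, 2, 4, 5, 9] / [3, 7] / [6, 8];  common shape = (5, 2, 2)

Row-insert the values π_1, π_2, … into P one at a time, bumping the leftmost entry strictly greater than the inserted value down to the next row. The recording tableau Q records, in position (i, j), the step at which that cell was added to P.
  Insert 2 (step 1): P = [2];  Q = [1]
  Insert 6 (step 2): P = [2, 6];  Q = [1, 2]
  Insert 3 (step 3): P = [2, 3] / [6];  Q = [1, 2] / [3]
  Insert 4 (step 4): P = [2, 3, 4] / [6];  Q = [1, 2, 4] / [3]
  Insert 8 (step 5): P = [2, 3, 4, 8] / [6];  Q = [1, 2, 4, 5] / [3]
  Insert 1 (step 6): P = [1, 3, 4, 8] / [2] / [6];  Q = [1, 2, 4, 5] / [3] / [6]
  Insert 7 (step 7): P = [1, 3, 4, 7] / [2, 8] / [6];  Q = [1, 2, 4, 5] / [3, 7] / [6]
  Insert 5 (step 8): P = [1, 3, 4, 5] / [2, 7] / [6, 8];  Q = [1, 2, 4, 5] / [3, 7] / [6, 8]
  Insert 9 (step 9): P = [1, 3, 4, 5, 9] / [2, 7] / [6, 8];  Q = [1, 2, 4, 5, 9] / [3, 7] / [6, 8]
Final shape: (5, 2, 2).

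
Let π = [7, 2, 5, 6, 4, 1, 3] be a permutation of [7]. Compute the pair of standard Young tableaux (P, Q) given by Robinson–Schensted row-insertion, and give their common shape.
P = [1, 3, 6] / [2, 4] / [5] / [7];  Q = [1, 3, 4] / [2, 7] / [5] / [6];  common shape = (3, 2, 1, 1)

Row-insert the values π_1, π_2, … into P one at a time, bumping the leftmost entry strictly greater than the inserted value down to the next row. The recording tableau Q records, in position (i, j), the step at which that cell was added to P.
  Insert 7 (step 1): P = [7];  Q = [1]
  Insert 2 (step 2): P = [2] / [7];  Q = [1] / [2]
  Insert 5 (step 3): P = [2, 5] / [7];  Q = [1, 3] / [2]
  Insert 6 (step 4): P = [2, 5, 6] / [7];  Q = [1, 3, 4] / [2]
  Insert 4 (step 5): P = [2, 4, 6] / [5] / [7];  Q = [1, 3, 4] / [2] / [5]
  Insert 1 (step 6): P = [1, 4, 6] / [2] / [5] / [7];  Q = [1, 3, 4] / [2] / [5] / [6]
  Insert 3 (step 7): P = [1, 3, 6] / [2, 4] / [5] / [7];  Q = [1, 3, 4] / [2, 7] / [5] / [6]
Final shape: (3, 2, 1, 1).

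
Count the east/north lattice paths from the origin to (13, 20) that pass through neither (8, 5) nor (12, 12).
Number of paths = 532697778

Inclusion–exclusion. Total paths: C(33, 13) = 573166440. Through P₁: C(13, 8)·C(20, 5) = 19953648. Through P₂: C(24, 12)·C(9, 1) = 24337404. Since P₁ is strictly southwest of P₂, a monotone path through both must visit P₁ then P₂; paths through both = C(13, 8)·C(11, 4)·C(9, 1) = 3822390. Avoid both = 573166440 − 19953648 − 24337404 + 3822390 = 532697778.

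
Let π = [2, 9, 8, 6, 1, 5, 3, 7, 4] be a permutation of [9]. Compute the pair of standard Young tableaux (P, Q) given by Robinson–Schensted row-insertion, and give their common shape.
P = [1, 3, 4] / [2, 5, 7] / [6] / [8] / [9];  Q = [1, 2, 8] / [3, 6, 9] / [4] / [5] / [7];  common shape = (3, 3, 1, 1, 1)

Row-insert the values π_1, π_2, … into P one at a time, bumping the leftmost entry strictly greater than the inserted value down to the next row. The recording tableau Q records, in position (i, j), the step at which that cell was added to P.
  Insert 2 (step 1): P = [2];  Q = [1]
  Insert 9 (step 2): P = [2, 9];  Q = [1, 2]
  Insert 8 (step 3): P = [2, 8] / [9];  Q = [1, 2] / [3]
  Insert 6 (step 4): P = [2, 6] / [8] / [9];  Q = [1, 2] / [3] / [4]
  Insert 1 (step 5): P = [1, 6] / [2] / [8] / [9];  Q = [1, 2] / [3] / [4] / [5]
  Insert 5 (step 6): P = [1, 5] / [2, 6] / [8] / [9];  Q = [1, 2] / [3, 6] / [4] / [5]
  Insert 3 (step 7): P = [1, 3] / [2, 5] / [6] / [8] / [9];  Q = [1, 2] / [3, 6] / [4] / [5] / [7]
  Insert 7 (step 8): P = [1, 3, 7] / [2, 5] / [6] / [8] / [9];  Q = [1, 2, 8] / [3, 6] / [4] / [5] / [7]
  Insert 4 (step 9): P = [1, 3, 4] / [2, 5, 7] / [6] / [8] / [9];  Q = [1, 2, 8] / [3, 6, 9] / [4] / [5] / [7]
Final shape: (3, 3, 1, 1, 1).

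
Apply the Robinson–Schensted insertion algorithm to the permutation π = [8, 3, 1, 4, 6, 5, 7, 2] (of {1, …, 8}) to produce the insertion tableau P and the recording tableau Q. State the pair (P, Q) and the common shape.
P = [1, 2, 5, 7] / [3, 4] / [6] / [8];  Q = [1, 4, 5, 7] / [2, 6] / [3] / [8];  common shape = (4, 2, 1, 1)

Row-insert the values π_1, π_2, … into P one at a time, bumping the leftmost entry strictly greater than the inserted value down to the next row. The recording tableau Q records, in position (i, j), the step at which that cell was added to P.
  Insert 8 (step 1): P = [8];  Q = [1]
  Insert 3 (step 2): P = [3] / [8];  Q = [1] / [2]
  Insert 1 (step 3): P = [1] / [3] / [8];  Q = [1] / [2] / [3]
  Insert 4 (step 4): P = [1, 4] / [3] / [8];  Q = [1, 4] / [2] / [3]
  Insert 6 (step 5): P = [1, 4, 6] / [3] / [8];  Q = [1, 4, 5] / [2] / [3]
  Insert 5 (step 6): P = [1, 4, 5] / [3, 6] / [8];  Q = [1, 4, 5] / [2, 6] / [3]
  Insert 7 (step 7): P = [1, 4, 5, 7] / [3, 6] / [8];  Q = [1, 4, 5, 7] / [2, 6] / [3]
  Insert 2 (step 8): P = [1, 2, 5, 7] / [3, 4] / [6] / [8];  Q = [1, 4, 5, 7] / [2, 6] / [3] / [8]
Final shape: (4, 2, 1, 1).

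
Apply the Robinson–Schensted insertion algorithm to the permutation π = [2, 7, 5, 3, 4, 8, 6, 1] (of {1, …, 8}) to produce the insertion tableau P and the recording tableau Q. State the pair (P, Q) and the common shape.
P = [1, 3, 4, 6] / [2, 8] / [5] / [7];  Q = [1, 2, 5, 6] / [3, 7] / [4] / [8];  common shape = (4, 2, 1, 1)

Row-insert the values π_1, π_2, … into P one at a time, bumping the leftmost entry strictly greater than the inserted value down to the next row. The recording tableau Q records, in position (i, j), the step at which that cell was added to P.
  Insert 2 (step 1): P = [2];  Q = [1]
  Insert 7 (step 2): P = [2, 7];  Q = [1, 2]
  Insert 5 (step 3): P = [2, 5] / [7];  Q = [1, 2] / [3]
  Insert 3 (step 4): P = [2, 3] / [5] / [7];  Q = [1, 2] / [3] / [4]
  Insert 4 (step 5): P = [2, 3, 4] / [5] / [7];  Q = [1, 2, 5] / [3] / [4]
  Insert 8 (step 6): P = [2, 3, 4, 8] / [5] / [7];  Q = [1, 2, 5, 6] / [3] / [4]
  Insert 6 (step 7): P = [2, 3, 4, 6] / [5, 8] / [7];  Q = [1, 2, 5, 6] / [3, 7] / [4]
  Insert 1 (step 8): P = [1, 3, 4, 6] / [2, 8] / [5] / [7];  Q = [1, 2, 5, 6] / [3, 7] / [4] / [8]
Final shape: (4, 2, 1, 1).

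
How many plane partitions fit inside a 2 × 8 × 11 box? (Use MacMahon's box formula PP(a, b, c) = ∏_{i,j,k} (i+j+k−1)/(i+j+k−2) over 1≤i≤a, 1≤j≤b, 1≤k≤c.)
PP(2, 8, 11) = 1057896060

Evaluate the triple product over i = 1..2, j = 1..8, k = 1..11. The factors are (2/1) · (3/2) · (4/3) · (5/4) · (6/5) · (7/6) · (8/7) · (9/8) · … (176 factors total). The numerators and denominators telescope so the product is an integer; carrying out the multiplication exactly gives PP(2, 8, 11) = 1057896060.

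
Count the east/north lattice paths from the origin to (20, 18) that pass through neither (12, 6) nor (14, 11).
Number of paths = 24259567434

Inclusion–exclusion. Total paths: C(38, 20) = 33578000610. Through P₁: C(18, 12)·C(20, 8) = 2338507080. Through P₂: C(25, 14)·C(13, 6) = 7648898400. Since P₁ is strictly southwest of P₂, a monotone path through both must visit P₁ then P₂; paths through both = C(18, 12)·C(7, 2)·C(13, 6) = 668972304. Avoid both = 33578000610 − 2338507080 − 7648898400 + 668972304 = 24259567434.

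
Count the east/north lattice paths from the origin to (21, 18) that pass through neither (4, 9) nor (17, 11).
Number of paths = 53063386090

Inclusion–exclusion. Total paths: C(39, 21) = 62359143990. Through P₁: C(13, 4)·C(26, 17) = 2234053250. Through P₂: C(28, 17)·C(11, 4) = 7086479400. Since P₁ is strictly southwest of P₂, a monotone path through both must visit P₁ then P₂; paths through both = C(13, 4)·C(15, 13)·C(11, 4) = 24774750. Avoid both = 62359143990 − 2234053250 − 7086479400 + 24774750 = 53063386090.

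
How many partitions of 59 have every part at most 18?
p(59, parts ≤ 18) = 622771

Use the recurrence p(n, m) = p(n, m−1) + p(n−m, m): either the largest part is < m (count p(n, m−1)) or the largest part is exactly m (remove one copy of m, count p(n−m, m)). With p(0, ·) = 1 this gives p(59, parts ≤ 18) = 622771. (By conjugating Young diagrams, this also counts partitions of 59 into at most 18 parts.)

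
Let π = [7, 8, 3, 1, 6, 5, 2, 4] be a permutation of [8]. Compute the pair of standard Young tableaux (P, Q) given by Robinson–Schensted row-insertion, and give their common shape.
P = [1, 2, 4] / [3, 5] / [6, 8] / [7];  Q = [1, 2, 8] / [3, 5] / [4, 6] / [7];  common shape = (3, 2, 2, 1)

Row-insert the values π_1, π_2, … into P one at a time, bumping the leftmost entry strictly greater than the inserted value down to the next row. The recording tableau Q records, in position (i, j), the step at which that cell was added to P.
  Insert 7 (step 1): P = [7];  Q = [1]
  Insert 8 (step 2): P = [7, 8];  Q = [1, 2]
  Insert 3 (step 3): P = [3, 8] / [7];  Q = [1, 2] / [3]
  Insert 1 (step 4): P = [1, 8] / [3] / [7];  Q = [1, 2] / [3] / [4]
  Insert 6 (step 5): P = [1, 6] / [3, 8] / [7];  Q = [1, 2] / [3, 5] / [4]
  Insert 5 (step 6): P = [1, 5] / [3, 6] / [7, 8];  Q = [1, 2] / [3, 5] / [4, 6]
  Insert 2 (step 7): P = [1, 2] / [3, 5] / [6, 8] / [7];  Q = [1, 2] / [3, 5] / [4, 6] / [7]
  Insert 4 (step 8): P = [1, 2, 4] / [3, 5] / [6, 8] / [7];  Q = [1, 2, 8] / [3, 5] / [4, 6] / [7]
Final shape: (3, 2, 2, 1).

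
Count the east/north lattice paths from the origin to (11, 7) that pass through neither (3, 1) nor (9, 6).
Number of paths = 10341

Inclusion–exclusion. Total paths: C(18, 11) = 31824. Through P₁: C(4, 3)·C(14, 8) = 12012. Through P₂: C(15, 9)·C(3, 2) = 15015. Since P₁ is strictly southwest of P₂, a monotone path through both must visit P₁ then P₂; paths through both = C(4, 3)·C(11, 6)·C(3, 2) = 5544. Avoid both = 31824 − 12012 − 15015 + 5544 = 10341.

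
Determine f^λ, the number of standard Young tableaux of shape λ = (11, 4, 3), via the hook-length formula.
# SYT of shape (11, 4, 3) = 228480

Hook-length formula: f^λ = n! / Π hook(c), product over all cells c of the Young diagram. For λ = (11, 4, 3), n = 18 boxes. Hook lengths by row (left-to-right, top-to-bottom): [13, 12, 11, 9, 7, 6, 5, 4, 3, 2, 1]; [5, 4, 3, 1]; [3, 2, 1]. Product of hooks = 28021593600. So f^λ = 18! / 28021593600 = 6402373705728000 / 28021593600 = 228480.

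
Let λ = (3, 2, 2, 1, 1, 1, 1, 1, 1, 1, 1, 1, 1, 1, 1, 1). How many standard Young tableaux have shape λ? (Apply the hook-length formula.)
# SYT of shape (3, 2, 2, 1, 1, 1, 1, 1, 1, 1, 1, 1, 1, 1, 1, 1) = 11305

Hook-length formula: f^λ = n! / Π hook(c), product over all cells c of the Young diagram. For λ = (3, 2, 2, 1, 1, 1, 1, 1, 1, 1, 1, 1, 1, 1, 1, 1), n = 20 boxes. Hook lengths by row (left-to-right, top-to-bottom): [18, 4, 1]; [16, 2]; [15, 1]; [13]; [12]; [11]; [10]; [9]; [8]; [7]; [6]; [5]; [4]; [3]; [2]; [1]. Product of hooks = 215205838848000. So f^λ = 20! / 215205838848000 = 2432902008176640000 / 215205838848000 = 11305.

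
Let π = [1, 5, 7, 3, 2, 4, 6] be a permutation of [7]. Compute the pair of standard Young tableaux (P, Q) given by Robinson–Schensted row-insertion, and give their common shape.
P = [1, 2, 4, 6] / [3, 7] / [5];  Q = [1, 2, 3, 7] / [4, 6] / [5];  common shape = (4, 2, 1)

Row-insert the values π_1, π_2, … into P one at a time, bumping the leftmost entry strictly greater than the inserted value down to the next row. The recording tableau Q records, in position (i, j), the step at which that cell was added to P.
  Insert 1 (step 1): P = [1];  Q = [1]
  Insert 5 (step 2): P = [1, 5];  Q = [1, 2]
  Insert 7 (step 3): P = [1, 5, 7];  Q = [1, 2, 3]
  Insert 3 (step 4): P = [1, 3, 7] / [5];  Q = [1, 2, 3] / [4]
  Insert 2 (step 5): P = [1, 2, 7] / [3] / [5];  Q = [1, 2, 3] / [4] / [5]
  Insert 4 (step 6): P = [1, 2, 4] / [3, 7] / [5];  Q = [1, 2, 3] / [4, 6] / [5]
  Insert 6 (step 7): P = [1, 2, 4, 6] / [3, 7] / [5];  Q = [1, 2, 3, 7] / [4, 6] / [5]
Final shape: (4, 2, 1).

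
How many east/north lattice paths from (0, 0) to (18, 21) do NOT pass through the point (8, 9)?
Number of paths = 46639179730

Total paths from (0, 0) to (18, 21): C(39, 18) = 62359143990. Paths through (8, 9): (paths (0, 0) → (8, 9)) × (paths (8, 9) → (18, 21)) = C(17, 8) · C(22, 10) = 24310 · 646646 = 15719964260. Avoidance count = 62359143990 − 15719964260 = 46639179730.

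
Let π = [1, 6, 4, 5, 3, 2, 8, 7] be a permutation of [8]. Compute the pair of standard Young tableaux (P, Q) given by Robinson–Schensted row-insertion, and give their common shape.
P = [1, 2, 5, 7] / [3, 8] / [4] / [6];  Q = [1, 2, 4, 7] / [3, 8] / [5] / [6];  common shape = (4, 2, 1, 1)

Row-insert the values π_1, π_2, … into P one at a time, bumping the leftmost entry strictly greater than the inserted value down to the next row. The recording tableau Q records, in position (i, j), the step at which that cell was added to P.
  Insert 1 (step 1): P = [1];  Q = [1]
  Insert 6 (step 2): P = [1, 6];  Q = [1, 2]
  Insert 4 (step 3): P = [1, 4] / [6];  Q = [1, 2] / [3]
  Insert 5 (step 4): P = [1, 4, 5] / [6];  Q = [1, 2, 4] / [3]
  Insert 3 (step 5): P = [1, 3, 5] / [4] / [6];  Q = [1, 2, 4] / [3] / [5]
  Insert 2 (step 6): P = [1, 2, 5] / [3] / [4] / [6];  Q = [1, 2, 4] / [3] / [5] / [6]
  Insert 8 (step 7): P = [1, 2, 5, 8] / [3] / [4] / [6];  Q = [1, 2, 4, 7] / [3] / [5] / [6]
  Insert 7 (step 8): P = [1, 2, 5, 7] / [3, 8] / [4] / [6];  Q = [1, 2, 4, 7] / [3, 8] / [5] / [6]
Final shape: (4, 2, 1, 1).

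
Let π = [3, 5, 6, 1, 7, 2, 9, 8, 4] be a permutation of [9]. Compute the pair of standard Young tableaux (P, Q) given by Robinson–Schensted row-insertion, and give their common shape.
P = [1, 2, 4, 7, 8] / [3, 5, 6] / [9];  Q = [1, 2, 3, 5, 7] / [4, 6, 8] / [9];  common shape = (5, 3, 1)

Row-insert the values π_1, π_2, … into P one at a time, bumping the leftmost entry strictly greater than the inserted value down to the next row. The recording tableau Q records, in position (i, j), the step at which that cell was added to P.
  Insert 3 (step 1): P = [3];  Q = [1]
  Insert 5 (step 2): P = [3, 5];  Q = [1, 2]
  Insert 6 (step 3): P = [3, 5, 6];  Q = [1, 2, 3]
  Insert 1 (step 4): P = [1, 5, 6] / [3];  Q = [1, 2, 3] / [4]
  Insert 7 (step 5): P = [1, 5, 6, 7] / [3];  Q = [1, 2, 3, 5] / [4]
  Insert 2 (step 6): P = [1, 2, 6, 7] / [3, 5];  Q = [1, 2, 3, 5] / [4, 6]
  Insert 9 (step 7): P = [1, 2, 6, 7, 9] / [3, 5];  Q = [1, 2, 3, 5, 7] / [4, 6]
  Insert 8 (step 8): P = [1, 2, 6, 7, 8] / [3, 5, 9];  Q = [1, 2, 3, 5, 7] / [4, 6, 8]
  Insert 4 (step 9): P = [1, 2, 4, 7, 8] / [3, 5, 6] / [9];  Q = [1, 2, 3, 5, 7] / [4, 6, 8] / [9]
Final shape: (5, 3, 1).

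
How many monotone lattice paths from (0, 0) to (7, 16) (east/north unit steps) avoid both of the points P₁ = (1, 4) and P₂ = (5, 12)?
Number of paths = 96642

Inclusion–exclusion. Total paths: C(23, 7) = 245157. Through P₁: C(5, 1)·C(18, 6) = 92820. Through P₂: C(17, 5)·C(6, 2) = 92820. Since P₁ is strictly southwest of P₂, a monotone path through both must visit P₁ then P₂; paths through both = C(5, 1)·C(12, 4)·C(6, 2) = 37125. Avoid both = 245157 − 92820 − 92820 + 37125 = 96642.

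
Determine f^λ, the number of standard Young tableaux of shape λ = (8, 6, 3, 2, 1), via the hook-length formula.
# SYT of shape (8, 6, 3, 2, 1) = 124156032

Hook-length formula: f^λ = n! / Π hook(c), product over all cells c of the Young diagram. For λ = (8, 6, 3, 2, 1), n = 20 boxes. Hook lengths by row (left-to-right, top-to-bottom): [12, 10, 8, 6, 5, 4, 2, 1]; [9, 7, 5, 3, 2, 1]; [5, 3, 1]; [3, 1]; [1]. Product of hooks = 19595520000. So f^λ = 20! / 19595520000 = 2432902008176640000 / 19595520000 = 124156032.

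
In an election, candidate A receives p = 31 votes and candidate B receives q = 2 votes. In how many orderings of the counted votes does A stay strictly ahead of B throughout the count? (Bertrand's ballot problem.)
Strict-lead orderings = 464

Total orderings of the 33 votes with 31 for A: C(33, 31) = 528. By the Bertrand ballot formula (Cycle Lemma / reflection principle), the number of orderings in which A is strictly ahead of B throughout is (p − q)/(p + q) · C(p + q, p) = (31 − 2)/(31 + 2) · 528 = 464.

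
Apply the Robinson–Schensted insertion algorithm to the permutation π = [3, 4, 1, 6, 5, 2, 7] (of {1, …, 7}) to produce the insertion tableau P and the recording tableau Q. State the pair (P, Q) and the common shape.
P = [1, 2, 5, 7] / [3, 4] / [6];  Q = [1, 2, 4, 7] / [3, 5] / [6];  common shape = (4, 2, 1)

Row-insert the values π_1, π_2, … into P one at a time, bumping the leftmost entry strictly greater than the inserted value down to the next row. The recording tableau Q records, in position (i, j), the step at which that cell was added to P.
  Insert 3 (step 1): P = [3];  Q = [1]
  Insert 4 (step 2): P = [3, 4];  Q = [1, 2]
  Insert 1 (step 3): P = [1, 4] / [3];  Q = [1, 2] / [3]
  Insert 6 (step 4): P = [1, 4, 6] / [3];  Q = [1, 2, 4] / [3]
  Insert 5 (step 5): P = [1, 4, 5] / [3, 6];  Q = [1, 2, 4] / [3, 5]
  Insert 2 (step 6): P = [1, 2, 5] / [3, 4] / [6];  Q = [1, 2, 4] / [3, 5] / [6]
  Insert 7 (step 7): P = [1, 2, 5, 7] / [3, 4] / [6];  Q = [1, 2, 4, 7] / [3, 5] / [6]
Final shape: (4, 2, 1).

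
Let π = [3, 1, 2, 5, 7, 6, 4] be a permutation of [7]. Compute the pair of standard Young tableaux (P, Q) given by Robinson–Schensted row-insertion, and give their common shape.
P = [1, 2, 4, 6] / [3, 5] / [7];  Q = [1, 3, 4, 5] / [2, 6] / [7];  common shape = (4, 2, 1)

Row-insert the values π_1, π_2, … into P one at a time, bumping the leftmost entry strictly greater than the inserted value down to the next row. The recording tableau Q records, in position (i, j), the step at which that cell was added to P.
  Insert 3 (step 1): P = [3];  Q = [1]
  Insert 1 (step 2): P = [1] / [3];  Q = [1] / [2]
  Insert 2 (step 3): P = [1, 2] / [3];  Q = [1, 3] / [2]
  Insert 5 (step 4): P = [1, 2, 5] / [3];  Q = [1, 3, 4] / [2]
  Insert 7 (step 5): P = [1, 2, 5, 7] / [3];  Q = [1, 3, 4, 5] / [2]
  Insert 6 (step 6): P = [1, 2, 5, 6] / [3, 7];  Q = [1, 3, 4, 5] / [2, 6]
  Insert 4 (step 7): P = [1, 2, 4, 6] / [3, 5] / [7];  Q = [1, 3, 4, 5] / [2, 6] / [7]
Final shape: (4, 2, 1).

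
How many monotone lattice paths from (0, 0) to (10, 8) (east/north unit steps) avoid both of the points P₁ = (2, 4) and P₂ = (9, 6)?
Number of paths = 22938

Inclusion–exclusion. Total paths: C(18, 10) = 43758. Through P₁: C(6, 2)·C(12, 8) = 7425. Through P₂: C(15, 9)·C(3, 1) = 15015. Since P₁ is strictly southwest of P₂, a monotone path through both must visit P₁ then P₂; paths through both = C(6, 2)·C(9, 7)·C(3, 1) = 1620. Avoid both = 43758 − 7425 − 15015 + 1620 = 22938.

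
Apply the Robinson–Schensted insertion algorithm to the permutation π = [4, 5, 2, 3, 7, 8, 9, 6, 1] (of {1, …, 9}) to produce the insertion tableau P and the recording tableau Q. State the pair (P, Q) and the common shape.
P = [1, 3, 6, 8, 9] / [2, 5, 7] / [4];  Q = [1, 2, 5, 6, 7] / [3, 4, 8] / [9];  common shape = (5, 3, 1)

Row-insert the values π_1, π_2, … into P one at a time, bumping the leftmost entry strictly greater than the inserted value down to the next row. The recording tableau Q records, in position (i, j), the step at which that cell was added to P.
  Insert 4 (step 1): P = [4];  Q = [1]
  Insert 5 (step 2): P = [4, 5];  Q = [1, 2]
  Insert 2 (step 3): P = [2, 5] / [4];  Q = [1, 2] / [3]
  Insert 3 (step 4): P = [2, 3] / [4, 5];  Q = [1, 2] / [3, 4]
  Insert 7 (step 5): P = [2, 3, 7] / [4, 5];  Q = [1, 2, 5] / [3, 4]
  Insert 8 (step 6): P = [2, 3, 7, 8] / [4, 5];  Q = [1, 2, 5, 6] / [3, 4]
  Insert 9 (step 7): P = [2, 3, 7, 8, 9] / [4, 5];  Q = [1, 2, 5, 6, 7] / [3, 4]
  Insert 6 (step 8): P = [2, 3, 6, 8, 9] / [4, 5, 7];  Q = [1, 2, 5, 6, 7] / [3, 4, 8]
  Insert 1 (step 9): P = [1, 3, 6, 8, 9] / [2, 5, 7] / [4];  Q = [1, 2, 5, 6, 7] / [3, 4, 8] / [9]
Final shape: (5, 3, 1).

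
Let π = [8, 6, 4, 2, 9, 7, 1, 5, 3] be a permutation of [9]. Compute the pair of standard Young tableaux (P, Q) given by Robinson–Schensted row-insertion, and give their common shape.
P = [1, 3] / [2, 5] / [4, 7] / [6, 9] / [8];  Q = [1, 5] / [2, 6] / [3, 8] / [4, 9] / [7];  common shape = (2, 2, 2, 2, 1)

Row-insert the values π_1, π_2, … into P one at a time, bumping the leftmost entry strictly greater than the inserted value down to the next row. The recording tableau Q records, in position (i, j), the step at which that cell was added to P.
  Insert 8 (step 1): P = [8];  Q = [1]
  Insert 6 (step 2): P = [6] / [8];  Q = [1] / [2]
  Insert 4 (step 3): P = [4] / [6] / [8];  Q = [1] / [2] / [3]
  Insert 2 (step 4): P = [2] / [4] / [6] / [8];  Q = [1] / [2] / [3] / [4]
  Insert 9 (step 5): P = [2, 9] / [4] / [6] / [8];  Q = [1, 5] / [2] / [3] / [4]
  Insert 7 (step 6): P = [2, 7] / [4, 9] / [6] / [8];  Q = [1, 5] / [2, 6] / [3] / [4]
  Insert 1 (step 7): P = [1, 7] / [2, 9] / [4] / [6] / [8];  Q = [1, 5] / [2, 6] / [3] / [4] / [7]
  Insert 5 (step 8): P = [1, 5] / [2, 7] / [4, 9] / [6] / [8];  Q = [1, 5] / [2, 6] / [3, 8] / [4] / [7]
  Insert 3 (step 9): P = [1, 3] / [2, 5] / [4, 7] / [6, 9] / [8];  Q = [1, 5] / [2, 6] / [3, 8] / [4, 9] / [7]
Final shape: (2, 2, 2, 2, 1).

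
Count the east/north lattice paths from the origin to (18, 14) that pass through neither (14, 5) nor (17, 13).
Number of paths = 227439120

Inclusion–exclusion. Total paths: C(32, 18) = 471435600. Through P₁: C(19, 14)·C(13, 4) = 8314020. Through P₂: C(30, 17)·C(2, 1) = 239519700. Since P₁ is strictly southwest of P₂, a monotone path through both must visit P₁ then P₂; paths through both = C(19, 14)·C(11, 3)·C(2, 1) = 3837240. Avoid both = 471435600 − 8314020 − 239519700 + 3837240 = 227439120.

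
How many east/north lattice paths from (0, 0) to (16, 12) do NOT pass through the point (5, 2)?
Number of paths = 23014719

Total paths from (0, 0) to (16, 12): C(28, 16) = 30421755. Paths through (5, 2): (paths (0, 0) → (5, 2)) × (paths (5, 2) → (16, 12)) = C(7, 5) · C(21, 11) = 21 · 352716 = 7407036. Avoidance count = 30421755 − 7407036 = 23014719.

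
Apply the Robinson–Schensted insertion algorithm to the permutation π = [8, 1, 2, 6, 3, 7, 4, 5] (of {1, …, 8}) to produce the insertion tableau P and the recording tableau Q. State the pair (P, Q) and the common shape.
P = [1, 2, 3, 4, 5] / [6, 7] / [8];  Q = [1, 3, 4, 6, 8] / [2, 7] / [5];  common shape = (5, 2, 1)

Row-insert the values π_1, π_2, … into P one at a time, bumping the leftmost entry strictly greater than the inserted value down to the next row. The recording tableau Q records, in position (i, j), the step at which that cell was added to P.
  Insert 8 (step 1): P = [8];  Q = [1]
  Insert 1 (step 2): P = [1] / [8];  Q = [1] / [2]
  Insert 2 (step 3): P = [1, 2] / [8];  Q = [1, 3] / [2]
  Insert 6 (step 4): P = [1, 2, 6] / [8];  Q = [1, 3, 4] / [2]
  Insert 3 (step 5): P = [1, 2, 3] / [6] / [8];  Q = [1, 3, 4] / [2] / [5]
  Insert 7 (step 6): P = [1, 2, 3, 7] / [6] / [8];  Q = [1, 3, 4, 6] / [2] / [5]
  Insert 4 (step 7): P = [1, 2, 3, 4] / [6, 7] / [8];  Q = [1, 3, 4, 6] / [2, 7] / [5]
  Insert 5 (step 8): P = [1, 2, 3, 4, 5] / [6, 7] / [8];  Q = [1, 3, 4, 6, 8] / [2, 7] / [5]
Final shape: (5, 2, 1).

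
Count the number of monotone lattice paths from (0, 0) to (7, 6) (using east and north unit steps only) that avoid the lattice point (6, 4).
Number of paths = 1086

Total paths from (0, 0) to (7, 6): C(13, 7) = 1716. Paths through (6, 4): (paths (0, 0) → (6, 4)) × (paths (6, 4) → (7, 6)) = C(10, 6) · C(3, 1) = 210 · 3 = 630. Avoidance count = 1716 − 630 = 1086.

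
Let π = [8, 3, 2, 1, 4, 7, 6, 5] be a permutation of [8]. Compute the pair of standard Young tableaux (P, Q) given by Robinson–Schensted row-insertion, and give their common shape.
P = [1, 4, 5] / [2, 6] / [3, 7] / [8];  Q = [1, 5, 6] / [2, 7] / [3, 8] / [4];  common shape = (3, 2, 2, 1)

Row-insert the values π_1, π_2, … into P one at a time, bumping the leftmost entry strictly greater than the inserted value down to the next row. The recording tableau Q records, in position (i, j), the step at which that cell was added to P.
  Insert 8 (step 1): P = [8];  Q = [1]
  Insert 3 (step 2): P = [3] / [8];  Q = [1] / [2]
  Insert 2 (step 3): P = [2] / [3] / [8];  Q = [1] / [2] / [3]
  Insert 1 (step 4): P = [1] / [2] / [3] / [8];  Q = [1] / [2] / [3] / [4]
  Insert 4 (step 5): P = [1, 4] / [2] / [3] / [8];  Q = [1, 5] / [2] / [3] / [4]
  Insert 7 (step 6): P = [1, 4, 7] / [2] / [3] / [8];  Q = [1, 5, 6] / [2] / [3] / [4]
  Insert 6 (step 7): P = [1, 4, 6] / [2, 7] / [3] / [8];  Q = [1, 5, 6] / [2, 7] / [3] / [4]
  Insert 5 (step 8): P = [1, 4, 5] / [2, 6] / [3, 7] / [8];  Q = [1, 5, 6] / [2, 7] / [3, 8] / [4]
Final shape: (3, 2, 2, 1).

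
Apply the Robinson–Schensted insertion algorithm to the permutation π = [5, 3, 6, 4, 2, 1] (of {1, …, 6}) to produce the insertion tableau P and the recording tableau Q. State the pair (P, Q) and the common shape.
P = [1, 4] / [2, 6] / [3] / [5];  Q = [1, 3] / [2, 4] / [5] / [6];  common shape = (2, 2, 1, 1)

Row-insert the values π_1, π_2, … into P one at a time, bumping the leftmost entry strictly greater than the inserted value down to the next row. The recording tableau Q records, in position (i, j), the step at which that cell was added to P.
  Insert 5 (step 1): P = [5];  Q = [1]
  Insert 3 (step 2): P = [3] / [5];  Q = [1] / [2]
  Insert 6 (step 3): P = [3, 6] / [5];  Q = [1, 3] / [2]
  Insert 4 (step 4): P = [3, 4] / [5, 6];  Q = [1, 3] / [2, 4]
  Insert 2 (step 5): P = [2, 4] / [3, 6] / [5];  Q = [1, 3] / [2, 4] / [5]
  Insert 1 (step 6): P = [1, 4] / [2, 6] / [3] / [5];  Q = [1, 3] / [2, 4] / [5] / [6]
Final shape: (2, 2, 1, 1).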